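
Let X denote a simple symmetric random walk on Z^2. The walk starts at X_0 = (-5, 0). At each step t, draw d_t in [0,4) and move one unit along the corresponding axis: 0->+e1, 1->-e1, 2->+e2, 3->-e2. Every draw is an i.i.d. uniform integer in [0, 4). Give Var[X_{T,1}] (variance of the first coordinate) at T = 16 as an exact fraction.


Outcome values over d=0..3: [1, -1, 0, 0]
Σy = 0, Σy² = 2, M = 4
μ = 0/4 = 0,  σ² = 2/4 − (0)² = 1/2
Independent increments: Var[X_16] = 16·σ² = 16·(1/2) = 8

8


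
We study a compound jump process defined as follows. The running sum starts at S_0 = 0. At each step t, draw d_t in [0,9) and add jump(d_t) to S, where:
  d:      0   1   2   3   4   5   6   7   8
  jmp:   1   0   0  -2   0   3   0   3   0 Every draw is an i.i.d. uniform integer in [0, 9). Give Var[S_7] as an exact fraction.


1274/81

Outcome values over d=0..8: [1, 0, 0, -2, 0, 3, 0, 3, 0]
Σy = 5, Σy² = 23, M = 9
μ = 5/9 = 5/9,  σ² = 23/9 − (5/9)² = 182/81
Independent increments: Var[S_7] = 7·σ² = 7·(182/81) = 1274/81


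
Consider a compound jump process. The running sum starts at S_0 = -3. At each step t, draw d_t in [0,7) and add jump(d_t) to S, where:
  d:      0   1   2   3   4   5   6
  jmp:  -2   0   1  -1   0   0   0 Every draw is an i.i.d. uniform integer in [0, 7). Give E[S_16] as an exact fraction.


-53/7

Outcome values over d=0..6: [-2, 0, 1, -1, 0, 0, 0]
Σy = -2, Σy² = 6, M = 7
μ = -2/7 = -2/7,  σ² = 6/7 − (-2/7)² = 38/49
E[S_16] = -3 + 16·(-2/7) = -53/7


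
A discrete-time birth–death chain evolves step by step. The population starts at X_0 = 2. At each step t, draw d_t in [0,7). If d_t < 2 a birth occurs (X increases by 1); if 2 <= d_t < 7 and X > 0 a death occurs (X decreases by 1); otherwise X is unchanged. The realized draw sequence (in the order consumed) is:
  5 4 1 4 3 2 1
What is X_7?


t=0: X=2, d=5 → death, X_1=1
t=1: X=1, d=4 → death, X_2=0
t=2: X=0, d=1 → birth, X_3=1
t=3: X=1, d=4 → death, X_4=0
t=4: X=0, d=3 → hold, X_5=0
t=5: X=0, d=2 → hold, X_6=0
t=6: X=0, d=1 → birth, X_7=1

1


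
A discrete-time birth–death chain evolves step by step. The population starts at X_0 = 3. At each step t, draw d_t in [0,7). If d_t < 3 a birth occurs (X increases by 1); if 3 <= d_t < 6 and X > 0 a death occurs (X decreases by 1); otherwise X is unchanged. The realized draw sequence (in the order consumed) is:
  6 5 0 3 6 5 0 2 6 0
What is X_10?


t=0: X=3, d=6 → hold, X_1=3
t=1: X=3, d=5 → death, X_2=2
t=2: X=2, d=0 → birth, X_3=3
t=3: X=3, d=3 → death, X_4=2
t=4: X=2, d=6 → hold, X_5=2
t=5: X=2, d=5 → death, X_6=1
t=6: X=1, d=0 → birth, X_7=2
t=7: X=2, d=2 → birth, X_8=3
t=8: X=3, d=6 → hold, X_9=3
t=9: X=3, d=0 → birth, X_10=4

4


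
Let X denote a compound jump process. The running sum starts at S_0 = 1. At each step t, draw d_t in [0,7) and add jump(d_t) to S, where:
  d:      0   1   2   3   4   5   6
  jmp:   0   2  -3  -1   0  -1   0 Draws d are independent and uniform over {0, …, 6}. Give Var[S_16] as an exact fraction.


Outcome values over d=0..6: [0, 2, -3, -1, 0, -1, 0]
Σy = -3, Σy² = 15, M = 7
μ = -3/7 = -3/7,  σ² = 15/7 − (-3/7)² = 96/49
Independent increments: Var[S_16] = 16·σ² = 16·(96/49) = 1536/49

1536/49


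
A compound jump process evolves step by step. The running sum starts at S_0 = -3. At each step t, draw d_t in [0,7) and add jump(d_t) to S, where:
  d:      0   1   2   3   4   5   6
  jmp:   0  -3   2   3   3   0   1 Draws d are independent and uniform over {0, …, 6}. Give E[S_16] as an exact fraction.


75/7

Outcome values over d=0..6: [0, -3, 2, 3, 3, 0, 1]
Σy = 6, Σy² = 32, M = 7
μ = 6/7 = 6/7,  σ² = 32/7 − (6/7)² = 188/49
E[S_16] = -3 + 16·(6/7) = 75/7


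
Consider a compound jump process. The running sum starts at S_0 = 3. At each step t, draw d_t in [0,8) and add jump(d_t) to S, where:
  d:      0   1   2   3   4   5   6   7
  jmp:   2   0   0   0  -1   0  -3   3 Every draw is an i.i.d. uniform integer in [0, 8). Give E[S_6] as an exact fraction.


Outcome values over d=0..7: [2, 0, 0, 0, -1, 0, -3, 3]
Σy = 1, Σy² = 23, M = 8
μ = 1/8 = 1/8,  σ² = 23/8 − (1/8)² = 183/64
E[S_6] = 3 + 6·(1/8) = 15/4

15/4


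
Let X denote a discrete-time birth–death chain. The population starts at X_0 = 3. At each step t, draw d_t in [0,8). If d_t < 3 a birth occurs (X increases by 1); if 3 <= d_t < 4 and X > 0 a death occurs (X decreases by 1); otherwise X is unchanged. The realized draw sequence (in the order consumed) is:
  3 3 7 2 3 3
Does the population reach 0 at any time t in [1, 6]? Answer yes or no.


yes

t=0: X=3, d=3 → death, X_1=2
t=1: X=2, d=3 → death, X_2=1
t=2: X=1, d=7 → hold, X_3=1
t=3: X=1, d=2 → birth, X_4=2
t=4: X=2, d=3 → death, X_5=1
t=5: X=1, d=3 → death, X_6=0


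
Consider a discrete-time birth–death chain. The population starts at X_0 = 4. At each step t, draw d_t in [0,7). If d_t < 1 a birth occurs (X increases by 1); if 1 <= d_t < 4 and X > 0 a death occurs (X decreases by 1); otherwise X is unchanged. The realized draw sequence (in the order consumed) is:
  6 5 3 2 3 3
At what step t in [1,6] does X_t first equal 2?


4

t=0: X=4, d=6 → hold, X_1=4
t=1: X=4, d=5 → hold, X_2=4
t=2: X=4, d=3 → death, X_3=3
t=3: X=3, d=2 → death, X_4=2
t=4: X=2, d=3 → death, X_5=1
t=5: X=1, d=3 → death, X_6=0


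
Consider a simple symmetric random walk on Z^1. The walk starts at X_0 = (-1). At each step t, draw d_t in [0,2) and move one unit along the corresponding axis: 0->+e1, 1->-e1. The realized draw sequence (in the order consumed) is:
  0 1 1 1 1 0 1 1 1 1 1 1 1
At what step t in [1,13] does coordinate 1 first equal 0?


1

t=0: X=(-1), d=0 → +e1, X_1=(0)
t=1: X=(0), d=1 → -e1, X_2=(-1)
t=2: X=(-1), d=1 → -e1, X_3=(-2)
t=3: X=(-2), d=1 → -e1, X_4=(-3)
t=4: X=(-3), d=1 → -e1, X_5=(-4)
t=5: X=(-4), d=0 → +e1, X_6=(-3)
t=6: X=(-3), d=1 → -e1, X_7=(-4)
t=7: X=(-4), d=1 → -e1, X_8=(-5)
t=8: X=(-5), d=1 → -e1, X_9=(-6)
t=9: X=(-6), d=1 → -e1, X_10=(-7)
t=10: X=(-7), d=1 → -e1, X_11=(-8)
t=11: X=(-8), d=1 → -e1, X_12=(-9)
t=12: X=(-9), d=1 → -e1, X_13=(-10)


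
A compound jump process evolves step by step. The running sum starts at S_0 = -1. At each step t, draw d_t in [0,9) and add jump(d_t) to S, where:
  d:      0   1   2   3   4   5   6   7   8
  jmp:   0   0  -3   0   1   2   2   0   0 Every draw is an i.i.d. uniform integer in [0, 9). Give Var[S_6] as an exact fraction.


316/27

Outcome values over d=0..8: [0, 0, -3, 0, 1, 2, 2, 0, 0]
Σy = 2, Σy² = 18, M = 9
μ = 2/9 = 2/9,  σ² = 18/9 − (2/9)² = 158/81
Independent increments: Var[S_6] = 6·σ² = 6·(158/81) = 316/27


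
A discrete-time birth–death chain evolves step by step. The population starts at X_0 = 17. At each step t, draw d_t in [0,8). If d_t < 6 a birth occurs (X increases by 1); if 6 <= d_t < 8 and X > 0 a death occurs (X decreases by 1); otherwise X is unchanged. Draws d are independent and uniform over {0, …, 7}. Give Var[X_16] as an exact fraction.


X can drop by at most 1 per step and X_0 = 17 > T = 16, so X_t >= 17 − t >= 1 > 0 for every t <= 16: the floor at 0 (the 'and X > 0' condition) never binds. Hence X_16 = X_0 + Σ_{t<16} Y_t with i.i.d. increments Y_t = y(d_t) ∈ {+1, −1, 0}.
Outcome values over d=0..7: [1, 1, 1, 1, 1, 1, -1, -1]
Σy = 4, Σy² = 8, M = 8
μ = 4/8 = 1/2,  σ² = 8/8 − (1/2)² = 3/4
Independent increments: Var[X_16] = 16·σ² = 16·(3/4) = 12

12


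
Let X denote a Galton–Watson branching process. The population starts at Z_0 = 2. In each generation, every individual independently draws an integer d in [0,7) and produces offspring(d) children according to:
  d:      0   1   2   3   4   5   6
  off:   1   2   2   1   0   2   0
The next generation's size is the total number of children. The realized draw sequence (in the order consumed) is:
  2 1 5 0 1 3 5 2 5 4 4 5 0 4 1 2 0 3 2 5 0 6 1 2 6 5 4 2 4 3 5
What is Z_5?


12

gen 0: Z_0=2, draws=[2, 1], offspring=[2, 2], Z_1=4
gen 1: Z_1=4, draws=[5, 0, 1, 3], offspring=[2, 1, 2, 1], Z_2=6
gen 2: Z_2=6, draws=[5, 2, 5, 4, 4, 5], offspring=[2, 2, 2, 0, 0, 2], Z_3=8
gen 3: Z_3=8, draws=[0, 4, 1, 2, 0, 3, 2, 5], offspring=[1, 0, 2, 2, 1, 1, 2, 2], Z_4=11
gen 4: Z_4=11, draws=[0, 6, 1, 2, 6, 5, 4, 2, 4, 3, 5], offspring=[1, 0, 2, 2, 0, 2, 0, 2, 0, 1, 2], Z_5=12


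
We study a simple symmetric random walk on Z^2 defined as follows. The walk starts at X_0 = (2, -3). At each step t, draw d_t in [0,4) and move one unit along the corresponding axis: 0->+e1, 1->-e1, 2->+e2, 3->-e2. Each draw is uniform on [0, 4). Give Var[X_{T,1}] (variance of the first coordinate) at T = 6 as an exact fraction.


Outcome values over d=0..3: [1, -1, 0, 0]
Σy = 0, Σy² = 2, M = 4
μ = 0/4 = 0,  σ² = 2/4 − (0)² = 1/2
Independent increments: Var[X_6] = 6·σ² = 6·(1/2) = 3

3


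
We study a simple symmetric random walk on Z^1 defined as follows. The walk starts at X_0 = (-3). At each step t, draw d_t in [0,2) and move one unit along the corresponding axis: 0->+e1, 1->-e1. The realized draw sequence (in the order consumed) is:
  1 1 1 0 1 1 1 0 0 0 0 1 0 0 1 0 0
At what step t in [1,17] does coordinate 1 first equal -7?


t=0: X=(-3), d=1 → -e1, X_1=(-4)
t=1: X=(-4), d=1 → -e1, X_2=(-5)
t=2: X=(-5), d=1 → -e1, X_3=(-6)
t=3: X=(-6), d=0 → +e1, X_4=(-5)
t=4: X=(-5), d=1 → -e1, X_5=(-6)
t=5: X=(-6), d=1 → -e1, X_6=(-7)
t=6: X=(-7), d=1 → -e1, X_7=(-8)
t=7: X=(-8), d=0 → +e1, X_8=(-7)
t=8: X=(-7), d=0 → +e1, X_9=(-6)
t=9: X=(-6), d=0 → +e1, X_10=(-5)
t=10: X=(-5), d=0 → +e1, X_11=(-4)
t=11: X=(-4), d=1 → -e1, X_12=(-5)
t=12: X=(-5), d=0 → +e1, X_13=(-4)
t=13: X=(-4), d=0 → +e1, X_14=(-3)
t=14: X=(-3), d=1 → -e1, X_15=(-4)
t=15: X=(-4), d=0 → +e1, X_16=(-3)
t=16: X=(-3), d=0 → +e1, X_17=(-2)

6


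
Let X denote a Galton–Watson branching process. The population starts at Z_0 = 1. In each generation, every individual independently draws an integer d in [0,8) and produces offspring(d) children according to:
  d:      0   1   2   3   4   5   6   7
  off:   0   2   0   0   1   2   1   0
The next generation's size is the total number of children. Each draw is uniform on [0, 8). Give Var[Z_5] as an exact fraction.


695871/1048576

Outcome values over d=0..7: [0, 2, 0, 0, 1, 2, 1, 0]
Σy = 6, Σy² = 10, M = 8
μ = 6/8 = 3/4,  σ² = 10/8 − (3/4)² = 11/16
V_0 = 0, E_0 = 1
V_1 = 11/16·E_0 + (3/4)²·V_0 = 11/16;  E_1 = 3/4
V_2 = 11/16·E_1 + (3/4)²·V_1 = 231/256;  E_2 = 9/16
V_3 = 11/16·E_2 + (3/4)²·V_2 = 3663/4096;  E_3 = 27/64
V_4 = 11/16·E_3 + (3/4)²·V_3 = 51975/65536;  E_4 = 81/256
V_5 = 11/16·E_4 + (3/4)²·V_4 = 695871/1048576;  E_5 = 243/1024


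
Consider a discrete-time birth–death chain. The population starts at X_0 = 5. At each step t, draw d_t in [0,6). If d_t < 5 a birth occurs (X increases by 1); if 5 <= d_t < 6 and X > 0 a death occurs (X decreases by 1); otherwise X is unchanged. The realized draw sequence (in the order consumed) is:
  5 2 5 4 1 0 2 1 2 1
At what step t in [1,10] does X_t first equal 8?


7

t=0: X=5, d=5 → death, X_1=4
t=1: X=4, d=2 → birth, X_2=5
t=2: X=5, d=5 → death, X_3=4
t=3: X=4, d=4 → birth, X_4=5
t=4: X=5, d=1 → birth, X_5=6
t=5: X=6, d=0 → birth, X_6=7
t=6: X=7, d=2 → birth, X_7=8
t=7: X=8, d=1 → birth, X_8=9
t=8: X=9, d=2 → birth, X_9=10
t=9: X=10, d=1 → birth, X_10=11


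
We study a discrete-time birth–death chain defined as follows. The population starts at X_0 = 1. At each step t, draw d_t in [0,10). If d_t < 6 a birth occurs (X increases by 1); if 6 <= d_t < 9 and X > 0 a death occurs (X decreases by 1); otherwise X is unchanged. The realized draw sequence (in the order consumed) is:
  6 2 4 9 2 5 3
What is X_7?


5

t=0: X=1, d=6 → death, X_1=0
t=1: X=0, d=2 → birth, X_2=1
t=2: X=1, d=4 → birth, X_3=2
t=3: X=2, d=9 → hold, X_4=2
t=4: X=2, d=2 → birth, X_5=3
t=5: X=3, d=5 → birth, X_6=4
t=6: X=4, d=3 → birth, X_7=5


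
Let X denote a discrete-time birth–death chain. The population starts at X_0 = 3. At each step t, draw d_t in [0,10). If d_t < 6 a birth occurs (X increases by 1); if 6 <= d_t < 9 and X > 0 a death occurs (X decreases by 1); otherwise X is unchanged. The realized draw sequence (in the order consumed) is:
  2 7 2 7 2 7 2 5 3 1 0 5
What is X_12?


t=0: X=3, d=2 → birth, X_1=4
t=1: X=4, d=7 → death, X_2=3
t=2: X=3, d=2 → birth, X_3=4
t=3: X=4, d=7 → death, X_4=3
t=4: X=3, d=2 → birth, X_5=4
t=5: X=4, d=7 → death, X_6=3
t=6: X=3, d=2 → birth, X_7=4
t=7: X=4, d=5 → birth, X_8=5
t=8: X=5, d=3 → birth, X_9=6
t=9: X=6, d=1 → birth, X_10=7
t=10: X=7, d=0 → birth, X_11=8
t=11: X=8, d=5 → birth, X_12=9

9


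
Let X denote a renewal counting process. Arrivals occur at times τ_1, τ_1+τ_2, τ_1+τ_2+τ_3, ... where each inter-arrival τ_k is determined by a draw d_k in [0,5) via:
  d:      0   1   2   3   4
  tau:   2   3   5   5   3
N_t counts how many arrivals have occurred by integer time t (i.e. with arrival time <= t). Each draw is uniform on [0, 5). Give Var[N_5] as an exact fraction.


Inter-arrival values over d=0..4: [2, 3, 5, 5, 3]
Each d has probability 1/5, so the pmf of τ is: f(2) = 1/5, f(3) = 2/5, f(5) = 2/5
Let p_n(j) = P(N_n = j), with p_0 = [1]. Condition on τ_1: p_n(0) = P(τ > n), and for j >= 1, p_n(j) = Σ_{k<=n} f(k)·p_{n−k}(j−1)
p_1 = [1]  (j = 0)
p_2 = [4/5, 1/5]  (j = 0..1)
p_3 = [2/5, 3/5]  (j = 0..1)
p_4 = [2/5, 14/25, 1/25]  (j = 0..2)
p_5 = [0, 4/5, 1/5]  (j = 0..2)
E[N_5] = Σ j·p_5(j) = 6/5;  E[N_5²] = Σ j²·p_5(j) = 8/5
Var[N_5] = 8/5 − (6/5)² = 4/25

4/25


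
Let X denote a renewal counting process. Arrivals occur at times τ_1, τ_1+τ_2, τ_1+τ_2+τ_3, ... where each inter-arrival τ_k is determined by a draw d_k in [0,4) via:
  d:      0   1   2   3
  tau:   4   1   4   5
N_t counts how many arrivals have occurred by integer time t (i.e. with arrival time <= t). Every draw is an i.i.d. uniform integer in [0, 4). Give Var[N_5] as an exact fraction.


288199/1048576

Inter-arrival values over d=0..3: [4, 1, 4, 5]
Each d has probability 1/4, so the pmf of τ is: f(1) = 1/4, f(4) = 1/2, f(5) = 1/4
Let p_n(j) = P(N_n = j), with p_0 = [1]. Condition on τ_1: p_n(0) = P(τ > n), and for j >= 1, p_n(j) = Σ_{k<=n} f(k)·p_{n−k}(j−1)
p_1 = [3/4, 1/4]  (j = 0..1)
p_2 = [3/4, 3/16, 1/16]  (j = 0..2)
p_3 = [3/4, 3/16, 3/64, 1/64]  (j = 0..3)
p_4 = [1/4, 11/16, 3/64, 3/256, 1/256]  (j = 0..4)
p_5 = [0, 11/16, 19/64, 3/256, 3/1024, 1/1024]  (j = 0..5)
E[N_5] = Σ j·p_5(j) = 1365/1024;  E[N_5²] = Σ j²·p_5(j) = 2101/1024
Var[N_5] = 2101/1024 − (1365/1024)² = 288199/1048576


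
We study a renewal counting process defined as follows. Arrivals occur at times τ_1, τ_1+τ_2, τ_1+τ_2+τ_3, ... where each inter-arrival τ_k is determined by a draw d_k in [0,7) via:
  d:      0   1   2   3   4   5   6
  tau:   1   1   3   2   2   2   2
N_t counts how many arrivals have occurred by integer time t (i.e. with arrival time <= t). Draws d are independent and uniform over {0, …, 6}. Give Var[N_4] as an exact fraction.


2114192/5764801

Inter-arrival values over d=0..6: [1, 1, 3, 2, 2, 2, 2]
Each d has probability 1/7, so the pmf of τ is: f(1) = 2/7, f(2) = 4/7, f(3) = 1/7
Let p_n(j) = P(N_n = j), with p_0 = [1]. Condition on τ_1: p_n(0) = P(τ > n), and for j >= 1, p_n(j) = Σ_{k<=n} f(k)·p_{n−k}(j−1)
p_1 = [5/7, 2/7]  (j = 0..1)
p_2 = [1/7, 38/49, 4/49]  (j = 0..2)
p_3 = [0, 29/49, 132/343, 8/343]  (j = 0..3)
p_4 = [0, 9/49, 32/49, 376/2401, 16/2401]  (j = 0..4)
E[N_4] = Σ j·p_4(j) = 4769/2401;  E[N_4²] = Σ j²·p_4(j) = 1479/343
Var[N_4] = 1479/343 − (4769/2401)² = 2114192/5764801


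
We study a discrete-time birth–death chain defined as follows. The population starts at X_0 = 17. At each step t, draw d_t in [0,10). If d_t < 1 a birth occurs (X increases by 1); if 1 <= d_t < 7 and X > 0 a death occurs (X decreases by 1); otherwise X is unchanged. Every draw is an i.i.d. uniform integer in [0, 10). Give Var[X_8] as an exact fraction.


18/5

X can drop by at most 1 per step and X_0 = 17 > T = 8, so X_t >= 17 − t >= 9 > 0 for every t <= 8: the floor at 0 (the 'and X > 0' condition) never binds. Hence X_8 = X_0 + Σ_{t<8} Y_t with i.i.d. increments Y_t = y(d_t) ∈ {+1, −1, 0}.
Outcome values over d=0..9: [1, -1, -1, -1, -1, -1, -1, 0, 0, 0]
Σy = -5, Σy² = 7, M = 10
μ = -5/10 = -1/2,  σ² = 7/10 − (-1/2)² = 9/20
Independent increments: Var[X_8] = 8·σ² = 8·(9/20) = 18/5


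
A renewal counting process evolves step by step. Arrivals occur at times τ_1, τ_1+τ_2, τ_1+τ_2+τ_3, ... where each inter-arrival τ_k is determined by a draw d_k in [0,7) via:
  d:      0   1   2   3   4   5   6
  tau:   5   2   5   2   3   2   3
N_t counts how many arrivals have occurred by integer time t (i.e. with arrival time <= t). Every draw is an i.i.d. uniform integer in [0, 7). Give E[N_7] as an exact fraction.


683/343

Inter-arrival values over d=0..6: [5, 2, 5, 2, 3, 2, 3]
Each d has probability 1/7, so the pmf of τ is: f(2) = 3/7, f(3) = 2/7, f(5) = 2/7
Renewal equation for m(n) = E[N_n]: condition on τ_1 = k (if k <= n, one arrival plus a fresh copy on the remaining n−k steps): m(n) = F(n) + Σ_{k<=n} f(k)·m(n−k), where F(n) = P(τ <= n) and m(0) = 0
m(1) = F(1) = 0
m(2) = F(2) = 3/7
m(3) = F(3) = 5/7
m(4) = F(4) + f(2)·m(2) = 5/7 + 3/7·3/7 = 44/49
m(5) = F(5) + f(2)·m(3) + f(3)·m(2) = 1 + 3/7·5/7 + 2/7·3/7 = 10/7
m(6) = F(6) + f(2)·m(4) + f(3)·m(3) = 1 + 3/7·44/49 + 2/7·5/7 = 545/343
m(7) = F(7) + f(2)·m(5) + f(3)·m(4) + f(5)·m(2) = 1 + 3/7·10/7 + 2/7·44/49 + 2/7·3/7 = 683/343
E[N_7] = m(7) = 683/343


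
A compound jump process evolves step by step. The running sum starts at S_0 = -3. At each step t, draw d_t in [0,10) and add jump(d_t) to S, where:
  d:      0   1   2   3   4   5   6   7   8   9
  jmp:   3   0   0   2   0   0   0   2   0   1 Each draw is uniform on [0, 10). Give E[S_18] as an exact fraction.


Outcome values over d=0..9: [3, 0, 0, 2, 0, 0, 0, 2, 0, 1]
Σy = 8, Σy² = 18, M = 10
μ = 8/10 = 4/5,  σ² = 18/10 − (4/5)² = 29/25
E[S_18] = -3 + 18·(4/5) = 57/5

57/5


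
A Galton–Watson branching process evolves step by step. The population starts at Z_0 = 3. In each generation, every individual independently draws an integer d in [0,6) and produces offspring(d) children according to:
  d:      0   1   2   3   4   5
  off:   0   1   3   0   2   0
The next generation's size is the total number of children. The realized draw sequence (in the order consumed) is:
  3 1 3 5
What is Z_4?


gen 0: Z_0=3, draws=[3, 1, 3], offspring=[0, 1, 0], Z_1=1
gen 1: Z_1=1, draws=[5], offspring=[0], Z_2=0
gen 2: Z_2=0, draws=[], offspring=[], Z_3=0
gen 3: Z_3=0, draws=[], offspring=[], Z_4=0

0


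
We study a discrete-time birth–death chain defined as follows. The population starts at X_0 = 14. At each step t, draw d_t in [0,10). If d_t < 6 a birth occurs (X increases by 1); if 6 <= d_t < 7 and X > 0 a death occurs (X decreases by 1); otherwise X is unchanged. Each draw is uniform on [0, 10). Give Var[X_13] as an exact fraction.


X can drop by at most 1 per step and X_0 = 14 > T = 13, so X_t >= 14 − t >= 1 > 0 for every t <= 13: the floor at 0 (the 'and X > 0' condition) never binds. Hence X_13 = X_0 + Σ_{t<13} Y_t with i.i.d. increments Y_t = y(d_t) ∈ {+1, −1, 0}.
Outcome values over d=0..9: [1, 1, 1, 1, 1, 1, -1, 0, 0, 0]
Σy = 5, Σy² = 7, M = 10
μ = 5/10 = 1/2,  σ² = 7/10 − (1/2)² = 9/20
Independent increments: Var[X_13] = 13·σ² = 13·(9/20) = 117/20

117/20


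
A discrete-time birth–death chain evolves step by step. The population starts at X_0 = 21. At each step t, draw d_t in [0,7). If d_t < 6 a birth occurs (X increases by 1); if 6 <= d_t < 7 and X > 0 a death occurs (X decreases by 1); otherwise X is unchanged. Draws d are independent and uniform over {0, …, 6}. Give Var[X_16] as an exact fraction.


X can drop by at most 1 per step and X_0 = 21 > T = 16, so X_t >= 21 − t >= 5 > 0 for every t <= 16: the floor at 0 (the 'and X > 0' condition) never binds. Hence X_16 = X_0 + Σ_{t<16} Y_t with i.i.d. increments Y_t = y(d_t) ∈ {+1, −1, 0}.
Outcome values over d=0..6: [1, 1, 1, 1, 1, 1, -1]
Σy = 5, Σy² = 7, M = 7
μ = 5/7 = 5/7,  σ² = 7/7 − (5/7)² = 24/49
Independent increments: Var[X_16] = 16·σ² = 16·(24/49) = 384/49

384/49


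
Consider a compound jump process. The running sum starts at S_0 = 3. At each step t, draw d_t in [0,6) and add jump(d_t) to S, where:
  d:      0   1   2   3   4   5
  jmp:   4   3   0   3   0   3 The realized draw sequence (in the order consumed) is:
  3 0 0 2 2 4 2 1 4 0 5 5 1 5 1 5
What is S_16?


39

t=0: S=3, d=3, jump=3, S_1=6
t=1: S=6, d=0, jump=4, S_2=10
t=2: S=10, d=0, jump=4, S_3=14
t=3: S=14, d=2, jump=0, S_4=14
t=4: S=14, d=2, jump=0, S_5=14
t=5: S=14, d=4, jump=0, S_6=14
t=6: S=14, d=2, jump=0, S_7=14
t=7: S=14, d=1, jump=3, S_8=17
t=8: S=17, d=4, jump=0, S_9=17
t=9: S=17, d=0, jump=4, S_10=21
t=10: S=21, d=5, jump=3, S_11=24
t=11: S=24, d=5, jump=3, S_12=27
t=12: S=27, d=1, jump=3, S_13=30
t=13: S=30, d=5, jump=3, S_14=33
t=14: S=33, d=1, jump=3, S_15=36
t=15: S=36, d=5, jump=3, S_16=39


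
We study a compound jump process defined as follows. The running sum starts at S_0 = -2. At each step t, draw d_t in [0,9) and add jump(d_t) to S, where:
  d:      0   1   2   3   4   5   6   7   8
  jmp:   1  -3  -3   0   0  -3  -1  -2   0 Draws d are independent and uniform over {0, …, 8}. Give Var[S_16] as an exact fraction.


2816/81

Outcome values over d=0..8: [1, -3, -3, 0, 0, -3, -1, -2, 0]
Σy = -11, Σy² = 33, M = 9
μ = -11/9 = -11/9,  σ² = 33/9 − (-11/9)² = 176/81
Independent increments: Var[S_16] = 16·σ² = 16·(176/81) = 2816/81


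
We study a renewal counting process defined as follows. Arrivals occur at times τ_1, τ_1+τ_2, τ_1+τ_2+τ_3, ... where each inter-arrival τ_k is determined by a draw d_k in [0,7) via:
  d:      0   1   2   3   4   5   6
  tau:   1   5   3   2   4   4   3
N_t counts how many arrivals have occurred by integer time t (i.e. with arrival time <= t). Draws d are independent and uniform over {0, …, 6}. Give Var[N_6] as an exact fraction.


Inter-arrival values over d=0..6: [1, 5, 3, 2, 4, 4, 3]
Each d has probability 1/7, so the pmf of τ is: f(1) = 1/7, f(2) = 1/7, f(3) = 2/7, f(4) = 2/7, f(5) = 1/7
Let p_n(j) = P(N_n = j), with p_0 = [1]. Condition on τ_1: p_n(0) = P(τ > n), and for j >= 1, p_n(j) = Σ_{k<=n} f(k)·p_{n−k}(j−1)
p_1 = [6/7, 1/7]  (j = 0..1)
p_2 = [5/7, 13/49, 1/49]  (j = 0..2)
p_3 = [3/7, 25/49, 20/343, 1/343]  (j = 0..3)
p_4 = [1/7, 34/49, 52/343, 27/2401, 1/2401]  (j = 0..4)
p_5 = [0, 33/49, 99/343, 86/2401, 34/16807, 1/16807]  (j = 0..5)
p_6 = [0, 23/49, 150/343, 205/2401, 127/16807, 41/117649, 1/117649]  (j = 0..6)
E[N_6] = Σ j·p_6(j) = 192025/117649;  E[N_6²] = Σ j²·p_6(j) = 366713/117649
Var[N_6] = 366713/117649 − (192025/117649)² = 6269817112/13841287201

6269817112/13841287201


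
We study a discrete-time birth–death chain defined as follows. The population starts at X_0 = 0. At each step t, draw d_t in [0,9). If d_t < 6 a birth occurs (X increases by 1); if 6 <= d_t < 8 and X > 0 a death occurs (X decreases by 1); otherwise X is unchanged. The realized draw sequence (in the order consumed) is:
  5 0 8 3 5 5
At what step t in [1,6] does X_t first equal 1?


t=0: X=0, d=5 → birth, X_1=1
t=1: X=1, d=0 → birth, X_2=2
t=2: X=2, d=8 → hold, X_3=2
t=3: X=2, d=3 → birth, X_4=3
t=4: X=3, d=5 → birth, X_5=4
t=5: X=4, d=5 → birth, X_6=5

1


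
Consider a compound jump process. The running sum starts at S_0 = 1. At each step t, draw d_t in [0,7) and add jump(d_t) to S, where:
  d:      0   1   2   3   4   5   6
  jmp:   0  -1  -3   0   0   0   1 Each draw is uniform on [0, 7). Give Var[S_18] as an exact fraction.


1224/49

Outcome values over d=0..6: [0, -1, -3, 0, 0, 0, 1]
Σy = -3, Σy² = 11, M = 7
μ = -3/7 = -3/7,  σ² = 11/7 − (-3/7)² = 68/49
Independent increments: Var[S_18] = 18·σ² = 18·(68/49) = 1224/49


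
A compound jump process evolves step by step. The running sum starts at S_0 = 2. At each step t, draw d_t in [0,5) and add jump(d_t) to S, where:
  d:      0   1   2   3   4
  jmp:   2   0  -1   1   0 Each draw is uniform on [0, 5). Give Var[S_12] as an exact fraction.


312/25

Outcome values over d=0..4: [2, 0, -1, 1, 0]
Σy = 2, Σy² = 6, M = 5
μ = 2/5 = 2/5,  σ² = 6/5 − (2/5)² = 26/25
Independent increments: Var[S_12] = 12·σ² = 12·(26/25) = 312/25


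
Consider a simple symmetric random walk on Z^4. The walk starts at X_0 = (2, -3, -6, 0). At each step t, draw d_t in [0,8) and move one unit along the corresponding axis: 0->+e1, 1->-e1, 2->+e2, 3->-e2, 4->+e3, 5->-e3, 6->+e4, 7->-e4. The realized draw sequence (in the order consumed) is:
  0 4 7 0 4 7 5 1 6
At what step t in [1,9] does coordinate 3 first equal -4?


5

t=0: X=(2, -3, -6, 0), d=0 → +e1, X_1=(3, -3, -6, 0)
t=1: X=(3, -3, -6, 0), d=4 → +e3, X_2=(3, -3, -5, 0)
t=2: X=(3, -3, -5, 0), d=7 → -e4, X_3=(3, -3, -5, -1)
t=3: X=(3, -3, -5, -1), d=0 → +e1, X_4=(4, -3, -5, -1)
t=4: X=(4, -3, -5, -1), d=4 → +e3, X_5=(4, -3, -4, -1)
t=5: X=(4, -3, -4, -1), d=7 → -e4, X_6=(4, -3, -4, -2)
t=6: X=(4, -3, -4, -2), d=5 → -e3, X_7=(4, -3, -5, -2)
t=7: X=(4, -3, -5, -2), d=1 → -e1, X_8=(3, -3, -5, -2)
t=8: X=(3, -3, -5, -2), d=6 → +e4, X_9=(3, -3, -5, -1)


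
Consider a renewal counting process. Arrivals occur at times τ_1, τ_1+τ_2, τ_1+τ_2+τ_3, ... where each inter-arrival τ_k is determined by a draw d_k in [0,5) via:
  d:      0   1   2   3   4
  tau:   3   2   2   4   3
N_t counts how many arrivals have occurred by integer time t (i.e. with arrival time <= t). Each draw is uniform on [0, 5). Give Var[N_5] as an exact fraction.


156/625

Inter-arrival values over d=0..4: [3, 2, 2, 4, 3]
Each d has probability 1/5, so the pmf of τ is: f(2) = 2/5, f(3) = 2/5, f(4) = 1/5
Let p_n(j) = P(N_n = j), with p_0 = [1]. Condition on τ_1: p_n(0) = P(τ > n), and for j >= 1, p_n(j) = Σ_{k<=n} f(k)·p_{n−k}(j−1)
p_1 = [1]  (j = 0)
p_2 = [3/5, 2/5]  (j = 0..1)
p_3 = [1/5, 4/5]  (j = 0..1)
p_4 = [0, 21/25, 4/25]  (j = 0..2)
p_5 = [0, 13/25, 12/25]  (j = 0..2)
E[N_5] = Σ j·p_5(j) = 37/25;  E[N_5²] = Σ j²·p_5(j) = 61/25
Var[N_5] = 61/25 − (37/25)² = 156/625


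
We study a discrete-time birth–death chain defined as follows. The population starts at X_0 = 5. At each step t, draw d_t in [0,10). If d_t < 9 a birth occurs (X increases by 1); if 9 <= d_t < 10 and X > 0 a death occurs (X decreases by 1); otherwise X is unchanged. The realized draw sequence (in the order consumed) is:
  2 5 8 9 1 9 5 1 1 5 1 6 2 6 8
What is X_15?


t=0: X=5, d=2 → birth, X_1=6
t=1: X=6, d=5 → birth, X_2=7
t=2: X=7, d=8 → birth, X_3=8
t=3: X=8, d=9 → death, X_4=7
t=4: X=7, d=1 → birth, X_5=8
t=5: X=8, d=9 → death, X_6=7
t=6: X=7, d=5 → birth, X_7=8
t=7: X=8, d=1 → birth, X_8=9
t=8: X=9, d=1 → birth, X_9=10
t=9: X=10, d=5 → birth, X_10=11
t=10: X=11, d=1 → birth, X_11=12
t=11: X=12, d=6 → birth, X_12=13
t=12: X=13, d=2 → birth, X_13=14
t=13: X=14, d=6 → birth, X_14=15
t=14: X=15, d=8 → birth, X_15=16

16


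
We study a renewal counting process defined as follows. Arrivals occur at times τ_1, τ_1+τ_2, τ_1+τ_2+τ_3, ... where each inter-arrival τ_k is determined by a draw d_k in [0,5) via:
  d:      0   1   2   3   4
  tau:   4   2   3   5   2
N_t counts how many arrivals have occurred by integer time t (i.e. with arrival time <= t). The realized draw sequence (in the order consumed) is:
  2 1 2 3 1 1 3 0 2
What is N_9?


draw d_1=2: τ_1=3, arrival time A_1=3
draw d_2=1: τ_2=2, arrival time A_2=5
draw d_3=2: τ_3=3, arrival time A_3=8
draw d_4=3: τ_4=5, arrival time A_4=13
draw d_5=1: τ_5=2, arrival time A_5=15
draw d_6=1: τ_6=2, arrival time A_6=17
draw d_7=3: τ_7=5, arrival time A_7=22
draw d_8=0: τ_8=4, arrival time A_8=26
draw d_9=2: τ_9=3, arrival time A_9=29
N_t over t=0..9: 0:0 1:0 2:0 3:1 4:1 5:2 6:2 7:2 8:3 9:3

3


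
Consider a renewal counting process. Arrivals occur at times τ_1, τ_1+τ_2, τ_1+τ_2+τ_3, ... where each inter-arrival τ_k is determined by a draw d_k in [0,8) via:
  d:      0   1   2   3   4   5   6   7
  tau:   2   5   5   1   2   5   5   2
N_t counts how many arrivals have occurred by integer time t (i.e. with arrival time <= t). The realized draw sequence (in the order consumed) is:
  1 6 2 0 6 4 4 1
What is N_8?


draw d_1=1: τ_1=5, arrival time A_1=5
draw d_2=6: τ_2=5, arrival time A_2=10
draw d_3=2: τ_3=5, arrival time A_3=15
draw d_4=0: τ_4=2, arrival time A_4=17
draw d_5=6: τ_5=5, arrival time A_5=22
draw d_6=4: τ_6=2, arrival time A_6=24
draw d_7=4: τ_7=2, arrival time A_7=26
draw d_8=1: τ_8=5, arrival time A_8=31
N_t over t=0..8: 0:0 1:0 2:0 3:0 4:0 5:1 6:1 7:1 8:1

1


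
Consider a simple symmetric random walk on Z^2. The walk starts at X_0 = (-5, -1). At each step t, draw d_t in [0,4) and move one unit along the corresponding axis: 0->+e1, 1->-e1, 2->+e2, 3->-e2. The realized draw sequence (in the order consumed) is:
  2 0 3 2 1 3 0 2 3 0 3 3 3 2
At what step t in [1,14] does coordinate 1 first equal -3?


10

t=0: X=(-5, -1), d=2 → +e2, X_1=(-5, 0)
t=1: X=(-5, 0), d=0 → +e1, X_2=(-4, 0)
t=2: X=(-4, 0), d=3 → -e2, X_3=(-4, -1)
t=3: X=(-4, -1), d=2 → +e2, X_4=(-4, 0)
t=4: X=(-4, 0), d=1 → -e1, X_5=(-5, 0)
t=5: X=(-5, 0), d=3 → -e2, X_6=(-5, -1)
t=6: X=(-5, -1), d=0 → +e1, X_7=(-4, -1)
t=7: X=(-4, -1), d=2 → +e2, X_8=(-4, 0)
t=8: X=(-4, 0), d=3 → -e2, X_9=(-4, -1)
t=9: X=(-4, -1), d=0 → +e1, X_10=(-3, -1)
t=10: X=(-3, -1), d=3 → -e2, X_11=(-3, -2)
t=11: X=(-3, -2), d=3 → -e2, X_12=(-3, -3)
t=12: X=(-3, -3), d=3 → -e2, X_13=(-3, -4)
t=13: X=(-3, -4), d=2 → +e2, X_14=(-3, -3)


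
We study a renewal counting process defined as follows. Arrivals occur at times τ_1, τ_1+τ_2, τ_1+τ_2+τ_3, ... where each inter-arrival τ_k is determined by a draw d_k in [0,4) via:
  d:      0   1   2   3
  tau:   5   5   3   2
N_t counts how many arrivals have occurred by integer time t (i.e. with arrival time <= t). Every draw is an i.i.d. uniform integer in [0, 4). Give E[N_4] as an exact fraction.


9/16

Inter-arrival values over d=0..3: [5, 5, 3, 2]
Each d has probability 1/4, so the pmf of τ is: f(2) = 1/4, f(3) = 1/4, f(5) = 1/2
Renewal equation for m(n) = E[N_n]: condition on τ_1 = k (if k <= n, one arrival plus a fresh copy on the remaining n−k steps): m(n) = F(n) + Σ_{k<=n} f(k)·m(n−k), where F(n) = P(τ <= n) and m(0) = 0
m(1) = F(1) = 0
m(2) = F(2) = 1/4
m(3) = F(3) = 1/2
m(4) = F(4) + f(2)·m(2) = 1/2 + 1/4·1/4 = 9/16
E[N_4] = m(4) = 9/16


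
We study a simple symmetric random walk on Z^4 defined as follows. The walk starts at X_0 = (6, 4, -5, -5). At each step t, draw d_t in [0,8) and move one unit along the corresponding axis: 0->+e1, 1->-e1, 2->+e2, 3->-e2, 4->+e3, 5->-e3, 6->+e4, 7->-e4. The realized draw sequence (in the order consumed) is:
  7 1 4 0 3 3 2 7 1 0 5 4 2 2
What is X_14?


(6, 5, -4, -7)

t=0: X=(6, 4, -5, -5), d=7 → -e4, X_1=(6, 4, -5, -6)
t=1: X=(6, 4, -5, -6), d=1 → -e1, X_2=(5, 4, -5, -6)
t=2: X=(5, 4, -5, -6), d=4 → +e3, X_3=(5, 4, -4, -6)
t=3: X=(5, 4, -4, -6), d=0 → +e1, X_4=(6, 4, -4, -6)
t=4: X=(6, 4, -4, -6), d=3 → -e2, X_5=(6, 3, -4, -6)
t=5: X=(6, 3, -4, -6), d=3 → -e2, X_6=(6, 2, -4, -6)
t=6: X=(6, 2, -4, -6), d=2 → +e2, X_7=(6, 3, -4, -6)
t=7: X=(6, 3, -4, -6), d=7 → -e4, X_8=(6, 3, -4, -7)
t=8: X=(6, 3, -4, -7), d=1 → -e1, X_9=(5, 3, -4, -7)
t=9: X=(5, 3, -4, -7), d=0 → +e1, X_10=(6, 3, -4, -7)
t=10: X=(6, 3, -4, -7), d=5 → -e3, X_11=(6, 3, -5, -7)
t=11: X=(6, 3, -5, -7), d=4 → +e3, X_12=(6, 3, -4, -7)
t=12: X=(6, 3, -4, -7), d=2 → +e2, X_13=(6, 4, -4, -7)
t=13: X=(6, 4, -4, -7), d=2 → +e2, X_14=(6, 5, -4, -7)


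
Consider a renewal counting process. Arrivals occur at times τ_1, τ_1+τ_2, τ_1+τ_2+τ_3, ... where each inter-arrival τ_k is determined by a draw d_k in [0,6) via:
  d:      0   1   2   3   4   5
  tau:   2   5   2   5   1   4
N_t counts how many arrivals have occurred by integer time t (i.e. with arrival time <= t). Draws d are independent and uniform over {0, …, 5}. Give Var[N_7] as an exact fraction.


52165199255/78364164096

Inter-arrival values over d=0..5: [2, 5, 2, 5, 1, 4]
Each d has probability 1/6, so the pmf of τ is: f(1) = 1/6, f(2) = 1/3, f(4) = 1/6, f(5) = 1/3
Let p_n(j) = P(N_n = j), with p_0 = [1]. Condition on τ_1: p_n(0) = P(τ > n), and for j >= 1, p_n(j) = Σ_{k<=n} f(k)·p_{n−k}(j−1)
p_1 = [5/6, 1/6]  (j = 0..1)
p_2 = [1/2, 17/36, 1/36]  (j = 0..2)
p_3 = [1/2, 13/36, 29/216, 1/216]  (j = 0..3)
p_4 = [1/3, 5/12, 47/216, 41/1296, 1/1296]  (j = 0..4)
p_5 = [0, 25/36, 47/216, 35/432, 53/7776, 1/7776]  (j = 0..5)
p_6 = [0, 17/36, 7/18, 49/432, 187/7776, 65/46656, 1/46656]  (j = 0..6)
p_7 = [0, 1/4, 19/36, 73/432, 121/2592, 293/46656, 77/279936, 1/279936]  (j = 0..7)
E[N_7] = Σ j·p_7(j) = 568915/279936;  E[N_7²] = Σ j²·p_7(j) = 1342555/279936
Var[N_7] = 1342555/279936 − (568915/279936)² = 52165199255/78364164096


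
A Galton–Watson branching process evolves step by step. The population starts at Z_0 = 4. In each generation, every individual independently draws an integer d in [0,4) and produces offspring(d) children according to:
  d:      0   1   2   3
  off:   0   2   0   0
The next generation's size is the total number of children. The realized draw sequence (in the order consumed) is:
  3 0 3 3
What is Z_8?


0

gen 0: Z_0=4, draws=[3, 0, 3, 3], offspring=[0, 0, 0, 0], Z_1=0
gen 1: Z_1=0, draws=[], offspring=[], Z_2=0
gen 2: Z_2=0, draws=[], offspring=[], Z_3=0
gen 3: Z_3=0, draws=[], offspring=[], Z_4=0
gen 4: Z_4=0, draws=[], offspring=[], Z_5=0
gen 5: Z_5=0, draws=[], offspring=[], Z_6=0
gen 6: Z_6=0, draws=[], offspring=[], Z_7=0
gen 7: Z_7=0, draws=[], offspring=[], Z_8=0


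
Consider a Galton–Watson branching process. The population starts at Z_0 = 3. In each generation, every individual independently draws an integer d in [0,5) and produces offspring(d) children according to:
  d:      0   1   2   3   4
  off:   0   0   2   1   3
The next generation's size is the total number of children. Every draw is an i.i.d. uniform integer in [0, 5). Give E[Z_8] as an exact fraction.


5038848/390625

Outcome values over d=0..4: [0, 0, 2, 1, 3]
Σy = 6, Σy² = 14, M = 5
μ = 6/5 = 6/5,  σ² = 14/5 − (6/5)² = 34/25
E[Z_0] = 3
E[Z_1] = 6/5·E[Z_0] = 18/5
E[Z_2] = 6/5·E[Z_1] = 108/25
E[Z_3] = 6/5·E[Z_2] = 648/125
E[Z_4] = 6/5·E[Z_3] = 3888/625
E[Z_5] = 6/5·E[Z_4] = 23328/3125
E[Z_6] = 6/5·E[Z_5] = 139968/15625
E[Z_7] = 6/5·E[Z_6] = 839808/78125
E[Z_8] = 6/5·E[Z_7] = 5038848/390625


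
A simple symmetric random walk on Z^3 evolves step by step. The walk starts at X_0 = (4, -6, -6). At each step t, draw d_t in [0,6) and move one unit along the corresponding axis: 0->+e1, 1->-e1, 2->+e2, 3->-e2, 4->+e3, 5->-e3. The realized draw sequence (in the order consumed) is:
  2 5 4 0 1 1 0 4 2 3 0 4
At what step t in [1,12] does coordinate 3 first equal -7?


2

t=0: X=(4, -6, -6), d=2 → +e2, X_1=(4, -5, -6)
t=1: X=(4, -5, -6), d=5 → -e3, X_2=(4, -5, -7)
t=2: X=(4, -5, -7), d=4 → +e3, X_3=(4, -5, -6)
t=3: X=(4, -5, -6), d=0 → +e1, X_4=(5, -5, -6)
t=4: X=(5, -5, -6), d=1 → -e1, X_5=(4, -5, -6)
t=5: X=(4, -5, -6), d=1 → -e1, X_6=(3, -5, -6)
t=6: X=(3, -5, -6), d=0 → +e1, X_7=(4, -5, -6)
t=7: X=(4, -5, -6), d=4 → +e3, X_8=(4, -5, -5)
t=8: X=(4, -5, -5), d=2 → +e2, X_9=(4, -4, -5)
t=9: X=(4, -4, -5), d=3 → -e2, X_10=(4, -5, -5)
t=10: X=(4, -5, -5), d=0 → +e1, X_11=(5, -5, -5)
t=11: X=(5, -5, -5), d=4 → +e3, X_12=(5, -5, -4)


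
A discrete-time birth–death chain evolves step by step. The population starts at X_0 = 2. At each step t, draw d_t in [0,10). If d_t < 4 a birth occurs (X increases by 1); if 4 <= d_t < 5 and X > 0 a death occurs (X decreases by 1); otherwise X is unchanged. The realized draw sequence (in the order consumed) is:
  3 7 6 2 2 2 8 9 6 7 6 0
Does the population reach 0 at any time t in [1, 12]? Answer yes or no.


t=0: X=2, d=3 → birth, X_1=3
t=1: X=3, d=7 → hold, X_2=3
t=2: X=3, d=6 → hold, X_3=3
t=3: X=3, d=2 → birth, X_4=4
t=4: X=4, d=2 → birth, X_5=5
t=5: X=5, d=2 → birth, X_6=6
t=6: X=6, d=8 → hold, X_7=6
t=7: X=6, d=9 → hold, X_8=6
t=8: X=6, d=6 → hold, X_9=6
t=9: X=6, d=7 → hold, X_10=6
t=10: X=6, d=6 → hold, X_11=6
t=11: X=6, d=0 → birth, X_12=7

no


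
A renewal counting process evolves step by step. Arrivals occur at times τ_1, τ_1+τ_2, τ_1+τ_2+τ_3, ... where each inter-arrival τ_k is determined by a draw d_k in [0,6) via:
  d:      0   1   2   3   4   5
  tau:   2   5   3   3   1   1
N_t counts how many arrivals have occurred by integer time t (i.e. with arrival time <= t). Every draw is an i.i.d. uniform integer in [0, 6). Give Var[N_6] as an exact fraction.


29362847/34012224

Inter-arrival values over d=0..5: [2, 5, 3, 3, 1, 1]
Each d has probability 1/6, so the pmf of τ is: f(1) = 1/3, f(2) = 1/6, f(3) = 1/3, f(5) = 1/6
Let p_n(j) = P(N_n = j), with p_0 = [1]. Condition on τ_1: p_n(0) = P(τ > n), and for j >= 1, p_n(j) = Σ_{k<=n} f(k)·p_{n−k}(j−1)
p_1 = [2/3, 1/3]  (j = 0..1)
p_2 = [1/2, 7/18, 1/9]  (j = 0..2)
p_3 = [1/6, 11/18, 5/27, 1/27]  (j = 0..3)
p_4 = [1/6, 13/36, 41/108, 13/162, 1/81]  (j = 0..4)
p_5 = [0, 5/12, 19/54, 7/36, 8/243, 1/243]  (j = 0..5)
p_6 = [0, 7/36, 11/24, 157/648, 22/243, 19/1458, 1/729]  (j = 0..6)
E[N_6] = Σ j·p_6(j) = 13259/5832;  E[N_6²] = Σ j²·p_6(j) = 35179/5832
Var[N_6] = 35179/5832 − (13259/5832)² = 29362847/34012224


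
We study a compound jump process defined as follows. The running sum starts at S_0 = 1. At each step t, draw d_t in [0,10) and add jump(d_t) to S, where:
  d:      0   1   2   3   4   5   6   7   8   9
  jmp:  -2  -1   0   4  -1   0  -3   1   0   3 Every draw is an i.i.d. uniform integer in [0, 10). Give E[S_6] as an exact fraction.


8/5

Outcome values over d=0..9: [-2, -1, 0, 4, -1, 0, -3, 1, 0, 3]
Σy = 1, Σy² = 41, M = 10
μ = 1/10 = 1/10,  σ² = 41/10 − (1/10)² = 409/100
E[S_6] = 1 + 6·(1/10) = 8/5


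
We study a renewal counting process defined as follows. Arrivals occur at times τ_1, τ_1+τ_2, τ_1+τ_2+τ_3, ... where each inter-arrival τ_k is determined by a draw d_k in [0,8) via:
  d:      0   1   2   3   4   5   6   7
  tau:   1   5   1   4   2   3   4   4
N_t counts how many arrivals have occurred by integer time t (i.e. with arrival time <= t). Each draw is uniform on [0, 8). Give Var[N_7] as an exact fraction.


213064847/268435456

Inter-arrival values over d=0..7: [1, 5, 1, 4, 2, 3, 4, 4]
Each d has probability 1/8, so the pmf of τ is: f(1) = 1/4, f(2) = 1/8, f(3) = 1/8, f(4) = 3/8, f(5) = 1/8
Let p_n(j) = P(N_n = j), with p_0 = [1]. Condition on τ_1: p_n(0) = P(τ > n), and for j >= 1, p_n(j) = Σ_{k<=n} f(k)·p_{n−k}(j−1)
p_1 = [3/4, 1/4]  (j = 0..1)
p_2 = [5/8, 5/16, 1/16]  (j = 0..2)
p_3 = [1/2, 3/8, 7/64, 1/64]  (j = 0..3)
p_4 = [1/8, 43/64, 21/128, 9/256, 1/256]  (j = 0..4)
p_5 = [0, 37/64, 89/256, 1/16, 11/1024, 1/1024]  (j = 0..5)
p_6 = [0, 13/32, 217/512, 37/256, 45/2048, 13/4096, 1/4096]  (j = 0..6)
p_7 = [0, 9/32, 7/16, 7/32, 111/2048, 15/2048, 15/16384, 1/16384]  (j = 0..7)
E[N_7] = Σ j·p_7(j) = 33945/16384;  E[N_7²] = Σ j²·p_7(j) = 83333/16384
Var[N_7] = 83333/16384 − (33945/16384)² = 213064847/268435456


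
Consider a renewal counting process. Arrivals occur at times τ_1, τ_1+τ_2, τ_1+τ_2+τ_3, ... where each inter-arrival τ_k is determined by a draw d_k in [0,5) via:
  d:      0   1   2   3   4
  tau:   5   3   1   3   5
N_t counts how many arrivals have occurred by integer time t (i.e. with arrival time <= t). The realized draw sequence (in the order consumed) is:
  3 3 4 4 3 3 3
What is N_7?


draw d_1=3: τ_1=3, arrival time A_1=3
draw d_2=3: τ_2=3, arrival time A_2=6
draw d_3=4: τ_3=5, arrival time A_3=11
draw d_4=4: τ_4=5, arrival time A_4=16
draw d_5=3: τ_5=3, arrival time A_5=19
draw d_6=3: τ_6=3, arrival time A_6=22
draw d_7=3: τ_7=3, arrival time A_7=25
N_t over t=0..7: 0:0 1:0 2:0 3:1 4:1 5:1 6:2 7:2

2
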